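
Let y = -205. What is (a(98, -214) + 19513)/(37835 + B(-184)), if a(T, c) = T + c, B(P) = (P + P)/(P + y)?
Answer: 7545433/14718183 ≈ 0.51266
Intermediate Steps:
B(P) = 2*P/(-205 + P) (B(P) = (P + P)/(P - 205) = (2*P)/(-205 + P) = 2*P/(-205 + P))
(a(98, -214) + 19513)/(37835 + B(-184)) = ((98 - 214) + 19513)/(37835 + 2*(-184)/(-205 - 184)) = (-116 + 19513)/(37835 + 2*(-184)/(-389)) = 19397/(37835 + 2*(-184)*(-1/389)) = 19397/(37835 + 368/389) = 19397/(14718183/389) = 19397*(389/14718183) = 7545433/14718183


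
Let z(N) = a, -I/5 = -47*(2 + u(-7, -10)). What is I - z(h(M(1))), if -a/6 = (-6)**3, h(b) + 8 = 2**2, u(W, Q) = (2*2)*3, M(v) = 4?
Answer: 1994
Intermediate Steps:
u(W, Q) = 12 (u(W, Q) = 4*3 = 12)
h(b) = -4 (h(b) = -8 + 2**2 = -8 + 4 = -4)
I = 3290 (I = -(-235)*(2 + 12) = -(-235)*14 = -5*(-658) = 3290)
a = 1296 (a = -6*(-6)**3 = -6*(-216) = 1296)
z(N) = 1296
I - z(h(M(1))) = 3290 - 1*1296 = 3290 - 1296 = 1994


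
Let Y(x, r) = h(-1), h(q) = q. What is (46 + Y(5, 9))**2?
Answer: 2025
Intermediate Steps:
Y(x, r) = -1
(46 + Y(5, 9))**2 = (46 - 1)**2 = 45**2 = 2025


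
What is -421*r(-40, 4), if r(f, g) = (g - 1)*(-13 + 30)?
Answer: -21471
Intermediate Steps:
r(f, g) = -17 + 17*g (r(f, g) = (-1 + g)*17 = -17 + 17*g)
-421*r(-40, 4) = -421*(-17 + 17*4) = -421*(-17 + 68) = -421*51 = -21471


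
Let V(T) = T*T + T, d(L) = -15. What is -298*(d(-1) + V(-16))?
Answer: -67050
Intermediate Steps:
V(T) = T + T**2 (V(T) = T**2 + T = T + T**2)
-298*(d(-1) + V(-16)) = -298*(-15 - 16*(1 - 16)) = -298*(-15 - 16*(-15)) = -298*(-15 + 240) = -298*225 = -67050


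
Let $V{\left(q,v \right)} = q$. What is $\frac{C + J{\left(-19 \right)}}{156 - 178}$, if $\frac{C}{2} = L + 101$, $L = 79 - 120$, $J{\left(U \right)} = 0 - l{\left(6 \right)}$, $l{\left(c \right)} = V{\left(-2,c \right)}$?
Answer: $- \frac{61}{11} \approx -5.5455$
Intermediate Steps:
$l{\left(c \right)} = -2$
$J{\left(U \right)} = 2$ ($J{\left(U \right)} = 0 - -2 = 0 + 2 = 2$)
$L = -41$ ($L = 79 - 120 = -41$)
$C = 120$ ($C = 2 \left(-41 + 101\right) = 2 \cdot 60 = 120$)
$\frac{C + J{\left(-19 \right)}}{156 - 178} = \frac{120 + 2}{156 - 178} = \frac{122}{-22} = 122 \left(- \frac{1}{22}\right) = - \frac{61}{11}$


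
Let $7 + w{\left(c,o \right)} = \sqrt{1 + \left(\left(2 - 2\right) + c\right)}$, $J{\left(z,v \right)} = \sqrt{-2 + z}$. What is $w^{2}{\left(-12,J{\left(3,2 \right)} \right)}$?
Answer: $\left(7 - i \sqrt{11}\right)^{2} \approx 38.0 - 46.433 i$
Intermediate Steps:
$w{\left(c,o \right)} = -7 + \sqrt{1 + c}$ ($w{\left(c,o \right)} = -7 + \sqrt{1 + \left(\left(2 - 2\right) + c\right)} = -7 + \sqrt{1 + \left(0 + c\right)} = -7 + \sqrt{1 + c}$)
$w^{2}{\left(-12,J{\left(3,2 \right)} \right)} = \left(-7 + \sqrt{1 - 12}\right)^{2} = \left(-7 + \sqrt{-11}\right)^{2} = \left(-7 + i \sqrt{11}\right)^{2}$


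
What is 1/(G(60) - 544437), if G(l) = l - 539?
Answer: -1/544916 ≈ -1.8351e-6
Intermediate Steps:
G(l) = -539 + l
1/(G(60) - 544437) = 1/((-539 + 60) - 544437) = 1/(-479 - 544437) = 1/(-544916) = -1/544916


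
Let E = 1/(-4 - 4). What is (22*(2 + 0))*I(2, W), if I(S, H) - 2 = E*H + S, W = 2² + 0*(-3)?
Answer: 154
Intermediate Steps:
E = -⅛ (E = 1/(-8) = -⅛ ≈ -0.12500)
W = 4 (W = 4 + 0 = 4)
I(S, H) = 2 + S - H/8 (I(S, H) = 2 + (-H/8 + S) = 2 + (S - H/8) = 2 + S - H/8)
(22*(2 + 0))*I(2, W) = (22*(2 + 0))*(2 + 2 - ⅛*4) = (22*2)*(2 + 2 - ½) = 44*(7/2) = 154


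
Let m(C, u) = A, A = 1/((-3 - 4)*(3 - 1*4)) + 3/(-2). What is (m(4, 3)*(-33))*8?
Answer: 2508/7 ≈ 358.29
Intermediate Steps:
A = -19/14 (A = 1/((-7)*(3 - 4)) + 3*(-½) = -⅐/(-1) - 3/2 = -⅐*(-1) - 3/2 = ⅐ - 3/2 = -19/14 ≈ -1.3571)
m(C, u) = -19/14
(m(4, 3)*(-33))*8 = -19/14*(-33)*8 = (627/14)*8 = 2508/7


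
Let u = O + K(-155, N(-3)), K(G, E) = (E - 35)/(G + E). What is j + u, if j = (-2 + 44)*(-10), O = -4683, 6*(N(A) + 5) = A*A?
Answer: -1617574/317 ≈ -5102.8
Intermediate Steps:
N(A) = -5 + A²/6 (N(A) = -5 + (A*A)/6 = -5 + A²/6)
K(G, E) = (-35 + E)/(E + G)
j = -420 (j = 42*(-10) = -420)
u = -1484434/317 (u = -4683 + (-35 + (-5 + (⅙)*(-3)²))/((-5 + (⅙)*(-3)²) - 155) = -4683 + (-35 + (-5 + (⅙)*9))/((-5 + (⅙)*9) - 155) = -4683 + (-35 + (-5 + 3/2))/((-5 + 3/2) - 155) = -4683 + (-35 - 7/2)/(-7/2 - 155) = -4683 - 77/2/(-317/2) = -4683 - 2/317*(-77/2) = -4683 + 77/317 = -1484434/317 ≈ -4682.8)
j + u = -420 - 1484434/317 = -1617574/317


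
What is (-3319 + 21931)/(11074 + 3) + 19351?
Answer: 19488149/1007 ≈ 19353.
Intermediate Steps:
(-3319 + 21931)/(11074 + 3) + 19351 = 18612/11077 + 19351 = 18612*(1/11077) + 19351 = 1692/1007 + 19351 = 19488149/1007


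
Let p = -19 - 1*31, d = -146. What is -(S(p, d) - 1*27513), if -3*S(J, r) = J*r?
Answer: 89839/3 ≈ 29946.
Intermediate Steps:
p = -50 (p = -19 - 31 = -50)
S(J, r) = -J*r/3
-(S(p, d) - 1*27513) = -(-1/3*(-50)*(-146) - 1*27513) = -(-7300/3 - 27513) = -1*(-89839/3) = 89839/3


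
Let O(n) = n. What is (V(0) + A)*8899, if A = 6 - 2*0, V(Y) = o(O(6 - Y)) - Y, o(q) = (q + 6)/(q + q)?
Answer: 62293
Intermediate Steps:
o(q) = (6 + q)/(2*q) (o(q) = (6 + q)/((2*q)) = (6 + q)*(1/(2*q)) = (6 + q)/(2*q))
V(Y) = -Y + (12 - Y)/(2*(6 - Y)) (V(Y) = (6 + (6 - Y))/(2*(6 - Y)) - Y = (12 - Y)/(2*(6 - Y)) - Y = -Y + (12 - Y)/(2*(6 - Y)))
A = 6 (A = 6 + 0 = 6)
(V(0) + A)*8899 = ((-6 + (½)*0 - 1*0*(-6 + 0))/(-6 + 0) + 6)*8899 = ((-6 + 0 - 1*0*(-6))/(-6) + 6)*8899 = (-(-6 + 0 + 0)/6 + 6)*8899 = (-⅙*(-6) + 6)*8899 = (1 + 6)*8899 = 7*8899 = 62293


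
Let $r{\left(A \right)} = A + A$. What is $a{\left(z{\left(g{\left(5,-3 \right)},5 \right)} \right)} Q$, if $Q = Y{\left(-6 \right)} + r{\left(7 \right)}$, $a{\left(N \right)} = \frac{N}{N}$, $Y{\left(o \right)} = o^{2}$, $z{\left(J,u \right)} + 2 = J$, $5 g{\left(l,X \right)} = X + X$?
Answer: $50$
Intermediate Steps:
$g{\left(l,X \right)} = \frac{2 X}{5}$ ($g{\left(l,X \right)} = \frac{X + X}{5} = \frac{2 X}{5}$)
$z{\left(J,u \right)} = -2 + J$
$a{\left(N \right)} = 1$
$r{\left(A \right)} = 2 A$
$Q = 50$ ($Q = \left(-6\right)^{2} + 2 \cdot 7 = 36 + 14 = 50$)
$a{\left(z{\left(g{\left(5,-3 \right)},5 \right)} \right)} Q = 1 \cdot 50 = 50$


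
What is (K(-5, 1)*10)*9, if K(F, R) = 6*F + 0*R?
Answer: -2700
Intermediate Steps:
K(F, R) = 6*F (K(F, R) = 6*F + 0 = 6*F)
(K(-5, 1)*10)*9 = ((6*(-5))*10)*9 = -30*10*9 = -300*9 = -2700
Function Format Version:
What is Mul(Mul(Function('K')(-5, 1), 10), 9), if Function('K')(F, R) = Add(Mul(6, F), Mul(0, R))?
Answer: -2700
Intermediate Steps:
Function('K')(F, R) = Mul(6, F) (Function('K')(F, R) = Add(Mul(6, F), 0) = Mul(6, F))
Mul(Mul(Function('K')(-5, 1), 10), 9) = Mul(Mul(Mul(6, -5), 10), 9) = Mul(Mul(-30, 10), 9) = Mul(-300, 9) = -2700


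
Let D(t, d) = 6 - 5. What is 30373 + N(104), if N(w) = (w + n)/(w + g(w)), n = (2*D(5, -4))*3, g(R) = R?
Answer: 3158847/104 ≈ 30374.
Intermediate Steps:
D(t, d) = 1
n = 6 (n = (2*1)*3 = 2*3 = 6)
N(w) = (6 + w)/(2*w) (N(w) = (w + 6)/(w + w) = (6 + w)/((2*w)) = (6 + w)*(1/(2*w)) = (6 + w)/(2*w))
30373 + N(104) = 30373 + (1/2)*(6 + 104)/104 = 30373 + (1/2)*(1/104)*110 = 30373 + 55/104 = 3158847/104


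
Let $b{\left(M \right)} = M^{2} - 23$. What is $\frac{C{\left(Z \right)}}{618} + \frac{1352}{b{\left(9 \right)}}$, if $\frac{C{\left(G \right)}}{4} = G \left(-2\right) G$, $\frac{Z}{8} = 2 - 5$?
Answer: $\frac{47356}{2987} \approx 15.854$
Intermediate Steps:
$b{\left(M \right)} = -23 + M^{2}$ ($b{\left(M \right)} = M^{2} - 23 = -23 + M^{2}$)
$Z = -24$ ($Z = 8 \left(2 - 5\right) = 8 \left(-3\right) = -24$)
$C{\left(G \right)} = - 8 G^{2}$ ($C{\left(G \right)} = 4 G \left(-2\right) G = 4 - 2 G G = 4 \left(- 2 G^{2}\right) = - 8 G^{2}$)
$\frac{C{\left(Z \right)}}{618} + \frac{1352}{b{\left(9 \right)}} = \frac{\left(-8\right) \left(-24\right)^{2}}{618} + \frac{1352}{-23 + 9^{2}} = \left(-8\right) 576 \cdot \frac{1}{618} + \frac{1352}{-23 + 81} = \left(-4608\right) \frac{1}{618} + \frac{1352}{58} = - \frac{768}{103} + 1352 \cdot \frac{1}{58} = - \frac{768}{103} + \frac{676}{29} = \frac{47356}{2987}$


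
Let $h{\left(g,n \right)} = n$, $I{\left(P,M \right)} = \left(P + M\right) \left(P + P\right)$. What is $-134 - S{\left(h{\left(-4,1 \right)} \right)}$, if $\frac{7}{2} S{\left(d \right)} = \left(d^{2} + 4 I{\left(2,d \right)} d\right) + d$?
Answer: $- \frac{1038}{7} \approx -148.29$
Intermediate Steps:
$I{\left(P,M \right)} = 2 P \left(M + P\right)$ ($I{\left(P,M \right)} = \left(M + P\right) 2 P = 2 P \left(M + P\right)$)
$S{\left(d \right)} = \frac{2 d}{7} + \frac{2 d^{2}}{7} + \frac{2 d \left(32 + 16 d\right)}{7}$ ($S{\left(d \right)} = \frac{2 \left(\left(d^{2} + 4 \cdot 2 \cdot 2 \left(d + 2\right) d\right) + d\right)}{7} = \frac{2 \left(\left(d^{2} + 4 \cdot 2 \cdot 2 \left(2 + d\right) d\right) + d\right)}{7} = \frac{2 \left(\left(d^{2} + 4 \left(8 + 4 d\right) d\right) + d\right)}{7} = \frac{2 \left(\left(d^{2} + \left(32 + 16 d\right) d\right) + d\right)}{7} = \frac{2 \left(\left(d^{2} + d \left(32 + 16 d\right)\right) + d\right)}{7} = \frac{2 \left(d + d^{2} + d \left(32 + 16 d\right)\right)}{7} = \frac{2 d}{7} + \frac{2 d^{2}}{7} + \frac{2 d \left(32 + 16 d\right)}{7}$)
$-134 - S{\left(h{\left(-4,1 \right)} \right)} = -134 - \frac{2}{7} \cdot 1 \left(33 + 17 \cdot 1\right) = -134 - \frac{2}{7} \cdot 1 \left(33 + 17\right) = -134 - \frac{2}{7} \cdot 1 \cdot 50 = -134 - \frac{100}{7} = - \frac{1038}{7}$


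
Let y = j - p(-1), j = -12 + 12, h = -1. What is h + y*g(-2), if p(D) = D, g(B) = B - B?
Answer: -1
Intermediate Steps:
g(B) = 0
j = 0
y = 1 (y = 0 - 1*(-1) = 0 + 1 = 1)
h + y*g(-2) = -1 + 1*0 = -1 + 0 = -1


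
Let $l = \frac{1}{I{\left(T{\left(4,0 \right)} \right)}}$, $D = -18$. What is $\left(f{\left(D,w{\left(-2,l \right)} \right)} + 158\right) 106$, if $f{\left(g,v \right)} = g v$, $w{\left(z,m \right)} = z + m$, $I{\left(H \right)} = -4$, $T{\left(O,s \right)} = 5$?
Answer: $21041$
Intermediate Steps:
$l = - \frac{1}{4}$ ($l = \frac{1}{-4} = - \frac{1}{4} \approx -0.25$)
$w{\left(z,m \right)} = m + z$
$\left(f{\left(D,w{\left(-2,l \right)} \right)} + 158\right) 106 = \left(- 18 \left(- \frac{1}{4} - 2\right) + 158\right) 106 = \left(\left(-18\right) \left(- \frac{9}{4}\right) + 158\right) 106 = \left(\frac{81}{2} + 158\right) 106 = \frac{397}{2} \cdot 106 = 21041$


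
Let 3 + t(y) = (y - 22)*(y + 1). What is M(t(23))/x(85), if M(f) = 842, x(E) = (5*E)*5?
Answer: 842/2125 ≈ 0.39624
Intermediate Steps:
x(E) = 25*E
t(y) = -3 + (1 + y)*(-22 + y) (t(y) = -3 + (y - 22)*(y + 1) = -3 + (-22 + y)*(1 + y) = -3 + (1 + y)*(-22 + y))
M(t(23))/x(85) = 842/((25*85)) = 842/2125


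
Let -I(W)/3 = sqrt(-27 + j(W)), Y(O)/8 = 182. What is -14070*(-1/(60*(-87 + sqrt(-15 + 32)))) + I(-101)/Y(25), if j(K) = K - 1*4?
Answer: -40803/15104 - 469*sqrt(17)/15104 - 3*I*sqrt(33)/728 ≈ -2.8295 - 0.023673*I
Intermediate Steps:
j(K) = -4 + K (j(K) = K - 4 = -4 + K)
Y(O) = 1456 (Y(O) = 8*182 = 1456)
I(W) = -3*sqrt(-31 + W) (I(W) = -3*sqrt(-27 + (-4 + W)) = -3*sqrt(-31 + W))
-14070*(-1/(60*(-87 + sqrt(-15 + 32)))) + I(-101)/Y(25) = -14070*(-1/(60*(-87 + sqrt(-15 + 32)))) - 3*sqrt(-31 - 101)/1456 = -14070*(-1/(60*(-87 + sqrt(17)))) - 6*I*sqrt(33)*(1/1456) = -14070/(5220 - 60*sqrt(17)) - 6*I*sqrt(33)*(1/1456) = -14070/(5220 - 60*sqrt(17)) - 3*I*sqrt(33)/728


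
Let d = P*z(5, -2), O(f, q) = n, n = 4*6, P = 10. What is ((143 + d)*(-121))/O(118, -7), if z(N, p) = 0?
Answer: -17303/24 ≈ -720.96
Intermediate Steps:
n = 24
O(f, q) = 24
d = 0 (d = 10*0 = 0)
((143 + d)*(-121))/O(118, -7) = ((143 + 0)*(-121))/24 = (143*(-121))*(1/24) = -17303*1/24 = -17303/24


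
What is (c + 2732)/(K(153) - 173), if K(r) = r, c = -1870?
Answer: -431/10 ≈ -43.100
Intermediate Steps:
(c + 2732)/(K(153) - 173) = (-1870 + 2732)/(153 - 173) = 862/(-20) = 862*(-1/20) = -431/10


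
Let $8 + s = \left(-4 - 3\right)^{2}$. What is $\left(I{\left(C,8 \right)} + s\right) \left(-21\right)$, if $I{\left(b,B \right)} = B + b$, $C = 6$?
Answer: $-1155$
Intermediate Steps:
$s = 41$ ($s = -8 + \left(-4 - 3\right)^{2} = -8 + \left(-7\right)^{2} = -8 + 49 = 41$)
$\left(I{\left(C,8 \right)} + s\right) \left(-21\right) = \left(\left(8 + 6\right) + 41\right) \left(-21\right) = \left(14 + 41\right) \left(-21\right) = 55 \left(-21\right) = -1155$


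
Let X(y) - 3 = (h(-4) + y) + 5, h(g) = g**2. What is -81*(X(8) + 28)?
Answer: -4860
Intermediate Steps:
X(y) = 24 + y (X(y) = 3 + (((-4)**2 + y) + 5) = 3 + ((16 + y) + 5) = 3 + (21 + y) = 24 + y)
-81*(X(8) + 28) = -81*((24 + 8) + 28) = -81*(32 + 28) = -81*60 = -4860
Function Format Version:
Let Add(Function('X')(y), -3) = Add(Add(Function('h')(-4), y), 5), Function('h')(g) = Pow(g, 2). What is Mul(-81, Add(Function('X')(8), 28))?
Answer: -4860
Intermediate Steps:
Function('X')(y) = Add(24, y) (Function('X')(y) = Add(3, Add(Add(Pow(-4, 2), y), 5)) = Add(3, Add(Add(16, y), 5)) = Add(3, Add(21, y)) = Add(24, y))
Mul(-81, Add(Function('X')(8), 28)) = Mul(-81, Add(Add(24, 8), 28)) = Mul(-81, Add(32, 28)) = Mul(-81, 60) = -4860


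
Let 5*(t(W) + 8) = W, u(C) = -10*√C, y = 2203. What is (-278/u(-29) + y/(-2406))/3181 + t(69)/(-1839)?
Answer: -80735893/23457934590 - 139*I*√29/461245 ≈ -0.0034417 - 0.0016229*I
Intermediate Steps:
u(C) = -10*√C
t(W) = -8 + W/5
(-278/u(-29) + y/(-2406))/3181 + t(69)/(-1839) = (-278*I*√29/290 + 2203/(-2406))/3181 + (-8 + (⅕)*69)/(-1839) = (-278*I*√29/290 + 2203*(-1/2406))*(1/3181) + (-8 + 69/5)*(-1/1839) = (-278*I*√29/290 - 2203/2406)*(1/3181) + (29/5)*(-1/1839) = (-139*I*√29/145 - 2203/2406)*(1/3181) - 29/9195 = (-2203/2406 - 139*I*√29/145)*(1/3181) - 29/9195 = (-2203/7653486 - 139*I*√29/461245) - 29/9195 = -80735893/23457934590 - 139*I*√29/461245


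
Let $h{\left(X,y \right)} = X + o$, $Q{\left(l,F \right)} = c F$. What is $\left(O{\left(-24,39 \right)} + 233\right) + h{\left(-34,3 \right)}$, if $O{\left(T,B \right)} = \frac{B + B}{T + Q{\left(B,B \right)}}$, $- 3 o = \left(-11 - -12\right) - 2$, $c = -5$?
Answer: $\frac{43576}{219} \approx 198.98$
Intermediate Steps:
$Q{\left(l,F \right)} = - 5 F$
$o = \frac{1}{3}$ ($o = - \frac{\left(-11 - -12\right) - 2}{3} = - \frac{\left(-11 + 12\right) - 2}{3} = - \frac{1 - 2}{3} = \left(- \frac{1}{3}\right) \left(-1\right) = \frac{1}{3} \approx 0.33333$)
$O{\left(T,B \right)} = \frac{2 B}{T - 5 B}$ ($O{\left(T,B \right)} = \frac{B + B}{T - 5 B} = \frac{2 B}{T - 5 B}$)
$h{\left(X,y \right)} = \frac{1}{3} + X$ ($h{\left(X,y \right)} = X + \frac{1}{3} = \frac{1}{3} + X$)
$\left(O{\left(-24,39 \right)} + 233\right) + h{\left(-34,3 \right)} = \left(2 \cdot 39 \frac{1}{-24 - 195} + 233\right) + \left(\frac{1}{3} - 34\right) = \left(2 \cdot 39 \frac{1}{-24 - 195} + 233\right) - \frac{101}{3} = \left(2 \cdot 39 \frac{1}{-219} + 233\right) - \frac{101}{3} = \left(2 \cdot 39 \left(- \frac{1}{219}\right) + 233\right) - \frac{101}{3} = \left(- \frac{26}{73} + 233\right) - \frac{101}{3} = \frac{16983}{73} - \frac{101}{3} = \frac{43576}{219}$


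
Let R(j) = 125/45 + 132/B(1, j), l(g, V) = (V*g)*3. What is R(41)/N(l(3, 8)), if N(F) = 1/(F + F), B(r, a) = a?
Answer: 35408/41 ≈ 863.61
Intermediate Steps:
l(g, V) = 3*V*g
R(j) = 25/9 + 132/j (R(j) = 125/45 + 132/j = 125*(1/45) + 132/j = 25/9 + 132/j)
N(F) = 1/(2*F)
R(41)/N(l(3, 8)) = (25/9 + 132/41)/((1/(2*((3*8*3))))) = (25/9 + 132*(1/41))/(((½)/72)) = (25/9 + 132/41)/(((½)*(1/72))) = 2213/(369*(1/144)) = (2213/369)*144 = 35408/41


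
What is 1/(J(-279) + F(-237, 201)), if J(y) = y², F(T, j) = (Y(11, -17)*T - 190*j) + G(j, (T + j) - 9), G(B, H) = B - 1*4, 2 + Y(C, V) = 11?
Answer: 1/37715 ≈ 2.6515e-5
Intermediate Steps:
Y(C, V) = 9 (Y(C, V) = -2 + 11 = 9)
G(B, H) = -4 + B (G(B, H) = B - 4 = -4 + B)
F(T, j) = -4 - 189*j + 9*T (F(T, j) = (9*T - 190*j) + (-4 + j) = (-190*j + 9*T) + (-4 + j) = -4 - 189*j + 9*T)
1/(J(-279) + F(-237, 201)) = 1/((-279)² + (-4 - 189*201 + 9*(-237))) = 1/(77841 + (-4 - 37989 - 2133)) = 1/(77841 - 40126) = 1/37715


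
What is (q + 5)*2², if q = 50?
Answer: 220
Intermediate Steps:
(q + 5)*2² = (50 + 5)*2² = 55*4 = 220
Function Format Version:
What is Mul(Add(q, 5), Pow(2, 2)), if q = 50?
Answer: 220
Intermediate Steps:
Mul(Add(q, 5), Pow(2, 2)) = Mul(Add(50, 5), Pow(2, 2)) = Mul(55, 4) = 220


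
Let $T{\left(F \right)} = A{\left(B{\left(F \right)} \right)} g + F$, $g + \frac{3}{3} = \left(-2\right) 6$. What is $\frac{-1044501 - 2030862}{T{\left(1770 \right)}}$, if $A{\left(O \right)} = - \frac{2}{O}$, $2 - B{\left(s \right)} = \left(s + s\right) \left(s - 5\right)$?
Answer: $- \frac{9607584704787}{5529566717} \approx -1737.5$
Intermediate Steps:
$g = -13$ ($g = -1 - 12 = -13$)
$B{\left(s \right)} = 2 - 2 s \left(-5 + s\right)$ ($B{\left(s \right)} = 2 - \left(s + s\right) \left(s - 5\right) = 2 - 2 s \left(-5 + s\right)$)
$T{\left(F \right)} = F + \frac{26}{2 - 2 F^{2} + 10 F}$ ($T{\left(F \right)} = - \frac{2}{2 - 2 F^{2} + 10 F} \left(-13\right) + F = \frac{26}{2 - 2 F^{2} + 10 F} + F = F + \frac{26}{2 - 2 F^{2} + 10 F}$)
$\frac{-1044501 - 2030862}{T{\left(1770 \right)}} = \frac{-1044501 - 2030862}{\frac{1}{1 - 1770^{2} + 5 \cdot 1770} \left(13 + 1770 \left(1 - 1770^{2} + 5 \cdot 1770\right)\right)} = - \frac{3075363}{\frac{1}{1 - 3132900 + 8850} \left(13 + 1770 \left(1 - 3132900 + 8850\right)\right)} = - \frac{3075363}{\frac{1}{-3124049} \left(13 + 1770 \left(-3124049\right)\right)} = - \frac{3075363}{\left(- \frac{1}{3124049}\right) \left(13 - 5529566730\right)} = - \frac{3075363}{\left(- \frac{1}{3124049}\right) \left(-5529566717\right)} = - \frac{3075363}{\frac{5529566717}{3124049}} = \left(-3075363\right) \frac{3124049}{5529566717} = - \frac{9607584704787}{5529566717}$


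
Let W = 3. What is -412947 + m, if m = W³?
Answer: -412920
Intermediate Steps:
m = 27 (m = 3³ = 27)
-412947 + m = -412947 + 27 = -412920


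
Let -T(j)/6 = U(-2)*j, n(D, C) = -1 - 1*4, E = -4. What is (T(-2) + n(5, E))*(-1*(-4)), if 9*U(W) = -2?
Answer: -92/3 ≈ -30.667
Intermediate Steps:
U(W) = -2/9 (U(W) = (⅑)*(-2) = -2/9)
n(D, C) = -5 (n(D, C) = -1 - 4 = -5)
T(j) = 4*j/3 (T(j) = -(-4)*j/3 = 4*j/3)
(T(-2) + n(5, E))*(-1*(-4)) = ((4/3)*(-2) - 5)*(-1*(-4)) = (-8/3 - 5)*4 = -23/3*4 = -92/3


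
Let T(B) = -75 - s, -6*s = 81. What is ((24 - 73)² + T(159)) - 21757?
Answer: -38835/2 ≈ -19418.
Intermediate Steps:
s = -27/2 (s = -⅙*81 = -27/2 ≈ -13.500)
T(B) = -123/2 (T(B) = -75 - 1*(-27/2) = -75 + 27/2 = -123/2)
((24 - 73)² + T(159)) - 21757 = ((24 - 73)² - 123/2) - 21757 = ((-49)² - 123/2) - 21757 = (2401 - 123/2) - 21757 = 4679/2 - 21757 = -38835/2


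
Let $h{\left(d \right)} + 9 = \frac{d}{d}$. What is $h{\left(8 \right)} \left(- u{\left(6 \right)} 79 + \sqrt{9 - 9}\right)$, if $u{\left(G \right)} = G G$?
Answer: $22752$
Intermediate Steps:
$u{\left(G \right)} = G^{2}$
$h{\left(d \right)} = -8$ ($h{\left(d \right)} = -9 + \frac{d}{d} = -9 + 1 = -8$)
$h{\left(8 \right)} \left(- u{\left(6 \right)} 79 + \sqrt{9 - 9}\right) = - 8 \left(- 6^{2} \cdot 79 + \sqrt{9 - 9}\right) = - 8 \left(\left(-1\right) 36 \cdot 79 + \sqrt{0}\right) = - 8 \left(\left(-36\right) 79 + 0\right) = - 8 \left(-2844 + 0\right) = \left(-8\right) \left(-2844\right) = 22752$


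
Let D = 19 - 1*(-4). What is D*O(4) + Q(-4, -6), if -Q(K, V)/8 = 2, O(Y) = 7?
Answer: 145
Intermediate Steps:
Q(K, V) = -16 (Q(K, V) = -8*2 = -16)
D = 23 (D = 19 + 4 = 23)
D*O(4) + Q(-4, -6) = 23*7 - 16 = 161 - 16 = 145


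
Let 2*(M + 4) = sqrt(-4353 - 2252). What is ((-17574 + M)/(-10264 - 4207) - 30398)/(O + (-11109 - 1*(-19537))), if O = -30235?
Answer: 146623960/105189699 + I*sqrt(6605)/631138194 ≈ 1.3939 + 1.2877e-7*I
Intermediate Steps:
M = -4 + I*sqrt(6605)/2 (M = -4 + sqrt(-4353 - 2252)/2 = -4 + sqrt(-6605)/2 = -4 + (I*sqrt(6605))/2 = -4 + I*sqrt(6605)/2 ≈ -4.0 + 40.636*I)
((-17574 + M)/(-10264 - 4207) - 30398)/(O + (-11109 - 1*(-19537))) = ((-17574 + (-4 + I*sqrt(6605)/2))/(-10264 - 4207) - 30398)/(-30235 + (-11109 - 1*(-19537))) = ((-17578 + I*sqrt(6605)/2)/(-14471) - 30398)/(-30235 + (-11109 + 19537)) = ((-17578 + I*sqrt(6605)/2)*(-1/14471) - 30398)/(-30235 + 8428) = ((17578/14471 - I*sqrt(6605)/28942) - 30398)/(-21807) = (-439871880/14471 - I*sqrt(6605)/28942)*(-1/21807) = 146623960/105189699 + I*sqrt(6605)/631138194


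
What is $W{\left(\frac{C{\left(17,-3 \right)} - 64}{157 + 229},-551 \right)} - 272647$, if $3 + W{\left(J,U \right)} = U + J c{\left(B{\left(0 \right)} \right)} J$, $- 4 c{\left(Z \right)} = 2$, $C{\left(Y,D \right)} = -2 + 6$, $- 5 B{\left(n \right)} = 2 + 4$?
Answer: $- \frac{10176464499}{37249} \approx -2.732 \cdot 10^{5}$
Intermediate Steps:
$B{\left(n \right)} = - \frac{6}{5}$ ($B{\left(n \right)} = - \frac{2 + 4}{5} = \left(- \frac{1}{5}\right) 6 = - \frac{6}{5}$)
$C{\left(Y,D \right)} = 4$
$c{\left(Z \right)} = - \frac{1}{2}$ ($c{\left(Z \right)} = \left(- \frac{1}{4}\right) 2 = - \frac{1}{2}$)
$W{\left(J,U \right)} = -3 + U - \frac{J^{2}}{2}$ ($W{\left(J,U \right)} = -3 + \left(U + J \left(- \frac{1}{2}\right) J\right) = -3 + \left(U + - \frac{J}{2} J\right) = -3 - \left(\frac{J^{2}}{2} - U\right) = -3 + U - \frac{J^{2}}{2}$)
$W{\left(\frac{C{\left(17,-3 \right)} - 64}{157 + 229},-551 \right)} - 272647 = \left(-3 - 551 - \frac{\left(\frac{4 - 64}{157 + 229}\right)^{2}}{2}\right) - 272647 = \left(-3 - 551 - \frac{\left(- \frac{60}{386}\right)^{2}}{2}\right) - 272647 = \left(-3 - 551 - \frac{\left(\left(-60\right) \frac{1}{386}\right)^{2}}{2}\right) - 272647 = \left(-3 - 551 - \frac{\left(- \frac{30}{193}\right)^{2}}{2}\right) - 272647 = \left(-3 - 551 - \frac{450}{37249}\right) - 272647 = - \frac{20636396}{37249} - 272647 = - \frac{10176464499}{37249}$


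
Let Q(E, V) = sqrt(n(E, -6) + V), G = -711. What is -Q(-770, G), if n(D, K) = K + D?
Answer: -I*sqrt(1487) ≈ -38.562*I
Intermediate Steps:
n(D, K) = D + K
Q(E, V) = sqrt(-6 + E + V) (Q(E, V) = sqrt((E - 6) + V) = sqrt((-6 + E) + V) = sqrt(-6 + E + V))
-Q(-770, G) = -sqrt(-6 - 770 - 711) = -sqrt(-1487) = -I*sqrt(1487)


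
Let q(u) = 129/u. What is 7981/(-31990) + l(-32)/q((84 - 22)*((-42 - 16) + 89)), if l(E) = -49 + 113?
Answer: 3933996371/4126710 ≈ 953.30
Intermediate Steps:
l(E) = 64
7981/(-31990) + l(-32)/q((84 - 22)*((-42 - 16) + 89)) = 7981/(-31990) + 64/((129/(((84 - 22)*((-42 - 16) + 89))))) = 7981*(-1/31990) + 64/((129/((62*(-58 + 89))))) = -7981/31990 + 64/((129/((62*31)))) = -7981/31990 + 64/((129/1922)) = -7981/31990 + 64/((129*(1/1922))) = -7981/31990 + 64/(129/1922) = -7981/31990 + 64*(1922/129) = -7981/31990 + 123008/129 = 3933996371/4126710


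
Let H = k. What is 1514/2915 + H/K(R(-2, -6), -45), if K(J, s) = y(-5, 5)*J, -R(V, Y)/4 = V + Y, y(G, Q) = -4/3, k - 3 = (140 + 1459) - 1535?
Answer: -392123/373120 ≈ -1.0509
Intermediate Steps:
k = 67 (k = 3 + ((140 + 1459) - 1535) = 3 + (1599 - 1535) = 3 + 64 = 67)
y(G, Q) = -4/3 (y(G, Q) = -4*1/3 = -4/3)
R(V, Y) = -4*V - 4*Y (R(V, Y) = -4*(V + Y) = -4*V - 4*Y)
H = 67
K(J, s) = -4*J/3
1514/2915 + H/K(R(-2, -6), -45) = 1514/2915 + 67/((-4*(-4*(-2) - 4*(-6))/3)) = 1514*(1/2915) + 67/((-4*(8 + 24)/3)) = 1514/2915 + 67/((-4/3*32)) = 1514/2915 + 67/(-128/3) = 1514/2915 + 67*(-3/128) = 1514/2915 - 201/128 = -392123/373120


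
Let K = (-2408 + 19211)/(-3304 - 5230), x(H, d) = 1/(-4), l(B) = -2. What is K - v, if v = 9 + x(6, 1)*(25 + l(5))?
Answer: -89077/17068 ≈ -5.2189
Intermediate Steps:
x(H, d) = -1/4
v = 13/4 (v = 9 - (25 - 2)/4 = 9 - 1/4*23 = 9 - 23/4 = 13/4 ≈ 3.2500)
K = -16803/8534 (K = 16803/(-8534) = 16803*(-1/8534) = -16803/8534 ≈ -1.9689)
K - v = -16803/8534 - 1*13/4 = -16803/8534 - 13/4 = -89077/17068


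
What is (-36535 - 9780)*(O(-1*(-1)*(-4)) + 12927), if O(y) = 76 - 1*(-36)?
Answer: -603901285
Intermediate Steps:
O(y) = 112 (O(y) = 76 + 36 = 112)
(-36535 - 9780)*(O(-1*(-1)*(-4)) + 12927) = (-36535 - 9780)*(112 + 12927) = -46315*13039 = -603901285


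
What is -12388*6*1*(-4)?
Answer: 297312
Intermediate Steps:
-12388*6*1*(-4) = -74328*(-4) = -12388*(-24) = 297312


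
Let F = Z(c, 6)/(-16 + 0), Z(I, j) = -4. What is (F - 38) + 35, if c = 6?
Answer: -11/4 ≈ -2.7500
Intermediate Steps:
F = ¼ (F = -4/(-16 + 0) = -4/(-16) = -4*(-1/16) = ¼ ≈ 0.25000)
(F - 38) + 35 = (¼ - 38) + 35 = -151/4 + 35 = -11/4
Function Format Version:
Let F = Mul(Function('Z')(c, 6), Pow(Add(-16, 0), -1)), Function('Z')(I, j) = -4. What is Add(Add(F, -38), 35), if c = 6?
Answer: Rational(-11, 4) ≈ -2.7500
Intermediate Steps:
F = Rational(1, 4) (F = Mul(-4, Pow(Add(-16, 0), -1)) = Mul(-4, Pow(-16, -1)) = Mul(-4, Rational(-1, 16)) = Rational(1, 4) ≈ 0.25000)
Add(Add(F, -38), 35) = Add(Add(Rational(1, 4), -38), 35) = Add(Rational(-151, 4), 35) = Rational(-11, 4)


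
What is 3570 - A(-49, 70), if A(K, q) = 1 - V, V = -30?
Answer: 3539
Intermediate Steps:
A(K, q) = 31 (A(K, q) = 1 - 1*(-30) = 1 + 30 = 31)
3570 - A(-49, 70) = 3570 - 1*31 = 3570 - 31 = 3539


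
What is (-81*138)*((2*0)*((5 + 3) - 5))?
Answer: 0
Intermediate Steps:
(-81*138)*((2*0)*((5 + 3) - 5)) = -0*(8 - 5) = -0*3 = -11178*0 = 0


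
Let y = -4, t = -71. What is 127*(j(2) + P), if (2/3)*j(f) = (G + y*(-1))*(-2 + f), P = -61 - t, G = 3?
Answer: 1270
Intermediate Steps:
P = 10 (P = -61 - 1*(-71) = -61 + 71 = 10)
j(f) = -21 + 21*f/2 (j(f) = 3*((3 - 4*(-1))*(-2 + f))/2 = 3*((3 + 4)*(-2 + f))/2 = 3*(7*(-2 + f))/2 = 3*(-14 + 7*f)/2 = -21 + 21*f/2)
127*(j(2) + P) = 127*((-21 + (21/2)*2) + 10) = 127*((-21 + 21) + 10) = 127*(0 + 10) = 127*10 = 1270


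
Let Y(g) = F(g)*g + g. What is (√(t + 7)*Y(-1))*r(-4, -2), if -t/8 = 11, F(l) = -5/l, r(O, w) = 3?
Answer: -162*I ≈ -162.0*I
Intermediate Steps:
Y(g) = -5 + g (Y(g) = (-5/g)*g + g = -5 + g)
t = -88 (t = -8*11 = -88)
(√(t + 7)*Y(-1))*r(-4, -2) = (√(-88 + 7)*(-5 - 1))*3 = (√(-81)*(-6))*3 = ((9*I)*(-6))*3 = -54*I*3 = -162*I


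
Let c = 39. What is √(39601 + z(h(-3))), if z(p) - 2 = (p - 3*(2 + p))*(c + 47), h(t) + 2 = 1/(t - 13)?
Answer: √157767/2 ≈ 198.60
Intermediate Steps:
h(t) = -2 + 1/(-13 + t) (h(t) = -2 + 1/(t - 13) = -2 + 1/(-13 + t))
z(p) = -514 - 172*p (z(p) = 2 + (p - 3*(2 + p))*(39 + 47) = 2 + (p + (-6 - 3*p))*86 = 2 + (-6 - 2*p)*86 = 2 + (-516 - 172*p) = -514 - 172*p)
√(39601 + z(h(-3))) = √(39601 + (-514 - 172*(27 - 2*(-3))/(-13 - 3))) = √(39601 + (-514 - 172*(27 + 6)/(-16))) = √(39601 + (-514 - (-43)*33/4)) = √(39601 + (-514 - 172*(-33/16))) = √(39601 + (-514 + 1419/4)) = √(39601 - 637/4) = √(157767/4) = √157767/2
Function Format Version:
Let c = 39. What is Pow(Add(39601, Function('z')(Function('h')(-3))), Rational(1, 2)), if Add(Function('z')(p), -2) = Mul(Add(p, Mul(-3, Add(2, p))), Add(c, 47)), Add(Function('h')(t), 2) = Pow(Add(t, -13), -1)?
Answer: Mul(Rational(1, 2), Pow(157767, Rational(1, 2))) ≈ 198.60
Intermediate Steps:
Function('h')(t) = Add(-2, Pow(Add(-13, t), -1)) (Function('h')(t) = Add(-2, Pow(Add(t, -13), -1)) = Add(-2, Pow(Add(-13, t), -1)))
Function('z')(p) = Add(-514, Mul(-172, p)) (Function('z')(p) = Add(2, Mul(Add(p, Mul(-3, Add(2, p))), Add(39, 47))) = Add(2, Mul(Add(p, Add(-6, Mul(-3, p))), 86)) = Add(2, Mul(Add(-6, Mul(-2, p)), 86)) = Add(2, Add(-516, Mul(-172, p))) = Add(-514, Mul(-172, p)))
Pow(Add(39601, Function('z')(Function('h')(-3))), Rational(1, 2)) = Pow(Add(39601, Add(-514, Mul(-172, Mul(Pow(Add(-13, -3), -1), Add(27, Mul(-2, -3)))))), Rational(1, 2)) = Pow(Add(39601, Add(-514, Mul(-172, Mul(Pow(-16, -1), Add(27, 6))))), Rational(1, 2)) = Pow(Add(39601, Add(-514, Mul(-172, Mul(Rational(-1, 16), 33)))), Rational(1, 2)) = Pow(Add(39601, Add(-514, Mul(-172, Rational(-33, 16)))), Rational(1, 2)) = Pow(Add(39601, Add(-514, Rational(1419, 4))), Rational(1, 2)) = Pow(Add(39601, Rational(-637, 4)), Rational(1, 2)) = Pow(Rational(157767, 4), Rational(1, 2)) = Mul(Rational(1, 2), Pow(157767, Rational(1, 2)))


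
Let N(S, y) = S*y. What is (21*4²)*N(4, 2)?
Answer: 2688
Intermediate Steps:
(21*4²)*N(4, 2) = (21*4²)*(4*2) = (21*16)*8 = 336*8 = 2688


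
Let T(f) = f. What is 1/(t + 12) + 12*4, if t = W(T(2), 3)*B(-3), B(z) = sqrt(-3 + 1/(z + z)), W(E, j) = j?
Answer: 5528/115 - I*sqrt(114)/345 ≈ 48.07 - 0.030948*I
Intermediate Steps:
B(z) = sqrt(-3 + 1/(2*z))
t = I*sqrt(114)/2 (t = 3*(sqrt(-12 + 2/(-3))/2) = 3*(sqrt(-12 + 2*(-1/3))/2) = 3*(sqrt(-12 - 2/3)/2) = 3*(sqrt(-38/3)/2) = 3*((I*sqrt(114)/3)/2) = 3*(I*sqrt(114)/6) = I*sqrt(114)/2 ≈ 5.3385*I)
1/(t + 12) + 12*4 = 1/(I*sqrt(114)/2 + 12) + 12*4 = 1/(12 + I*sqrt(114)/2) + 48 = 48 + 1/(12 + I*sqrt(114)/2)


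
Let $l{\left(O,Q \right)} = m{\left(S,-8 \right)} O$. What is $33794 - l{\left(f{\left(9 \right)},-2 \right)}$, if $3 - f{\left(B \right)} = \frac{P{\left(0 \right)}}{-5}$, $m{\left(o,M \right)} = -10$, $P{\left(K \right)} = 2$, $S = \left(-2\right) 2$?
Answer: $33828$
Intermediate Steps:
$S = -4$
$f{\left(B \right)} = \frac{17}{5}$ ($f{\left(B \right)} = 3 - \frac{2}{-5} = 3 - 2 \left(- \frac{1}{5}\right) = 3 - - \frac{2}{5} = 3 + \frac{2}{5} = \frac{17}{5}$)
$l{\left(O,Q \right)} = - 10 O$
$33794 - l{\left(f{\left(9 \right)},-2 \right)} = 33794 - \left(-10\right) \frac{17}{5} = 33794 - -34 = 33794 + 34 = 33828$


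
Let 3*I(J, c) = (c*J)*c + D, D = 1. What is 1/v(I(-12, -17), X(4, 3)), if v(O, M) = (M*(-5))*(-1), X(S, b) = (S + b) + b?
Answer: 1/50 ≈ 0.020000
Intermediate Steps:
X(S, b) = S + 2*b
I(J, c) = ⅓ + J*c²/3 (I(J, c) = ((c*J)*c + 1)/3 = ((J*c)*c + 1)/3 = (J*c² + 1)/3 = (1 + J*c²)/3 = ⅓ + J*c²/3)
v(O, M) = 5*M (v(O, M) = -5*M*(-1) = 5*M)
1/v(I(-12, -17), X(4, 3)) = 1/(5*(4 + 2*3)) = 1/(5*(4 + 6)) = 1/(5*10) = 1/50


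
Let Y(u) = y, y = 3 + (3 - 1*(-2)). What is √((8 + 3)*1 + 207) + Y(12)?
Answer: 8 + √218 ≈ 22.765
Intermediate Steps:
y = 8 (y = 3 + (3 + 2) = 3 + 5 = 8)
Y(u) = 8
√((8 + 3)*1 + 207) + Y(12) = √((8 + 3)*1 + 207) + 8 = √(11*1 + 207) + 8 = √(11 + 207) + 8 = √218 + 8 = 8 + √218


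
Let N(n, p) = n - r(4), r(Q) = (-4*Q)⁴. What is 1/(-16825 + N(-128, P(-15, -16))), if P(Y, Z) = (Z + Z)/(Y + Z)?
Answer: -1/82489 ≈ -1.2123e-5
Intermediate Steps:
P(Y, Z) = 2*Z/(Y + Z) (P(Y, Z) = (2*Z)/(Y + Z) = 2*Z/(Y + Z))
r(Q) = 256*Q⁴
N(n, p) = -65536 + n (N(n, p) = n - 256*4⁴ = n - 256*256 = n - 1*65536 = n - 65536 = -65536 + n)
1/(-16825 + N(-128, P(-15, -16))) = 1/(-16825 + (-65536 - 128)) = 1/(-16825 - 65664) = 1/(-82489) = -1/82489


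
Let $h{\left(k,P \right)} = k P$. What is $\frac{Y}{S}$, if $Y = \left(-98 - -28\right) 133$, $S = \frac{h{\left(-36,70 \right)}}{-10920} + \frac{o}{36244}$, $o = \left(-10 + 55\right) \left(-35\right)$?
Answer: $- \frac{337431640}{6789} \approx -49703.0$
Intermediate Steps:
$o = -1575$ ($o = 45 \left(-35\right) = -1575$)
$h{\left(k,P \right)} = P k$
$S = \frac{6789}{36244}$ ($S = \frac{70 \left(-36\right)}{-10920} - \frac{1575}{36244} = \left(-2520\right) \left(- \frac{1}{10920}\right) - \frac{1575}{36244} = \frac{3}{13} - \frac{1575}{36244} = \frac{6789}{36244} \approx 0.18731$)
$Y = -9310$ ($Y = \left(-98 + 28\right) 133 = \left(-70\right) 133 = -9310$)
$\frac{Y}{S} = - \frac{9310}{\frac{6789}{36244}} = \left(-9310\right) \frac{36244}{6789} = - \frac{337431640}{6789}$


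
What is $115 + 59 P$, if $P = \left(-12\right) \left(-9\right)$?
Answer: $6487$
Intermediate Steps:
$P = 108$
$115 + 59 P = 115 + 59 \cdot 108 = 115 + 6372 = 6487$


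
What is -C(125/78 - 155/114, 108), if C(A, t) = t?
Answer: -108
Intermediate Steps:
-C(125/78 - 155/114, 108) = -1*108 = -108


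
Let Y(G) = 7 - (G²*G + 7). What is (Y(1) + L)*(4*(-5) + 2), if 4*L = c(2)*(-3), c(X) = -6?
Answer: -63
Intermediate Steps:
L = 9/2 (L = (-6*(-3))/4 = (¼)*18 = 9/2 ≈ 4.5000)
Y(G) = -G³ (Y(G) = 7 - (G³ + 7) = 7 - (7 + G³) = 7 + (-7 - G³) = -G³)
(Y(1) + L)*(4*(-5) + 2) = (-1*1³ + 9/2)*(4*(-5) + 2) = (-1*1 + 9/2)*(-20 + 2) = (-1 + 9/2)*(-18) = (7/2)*(-18) = -63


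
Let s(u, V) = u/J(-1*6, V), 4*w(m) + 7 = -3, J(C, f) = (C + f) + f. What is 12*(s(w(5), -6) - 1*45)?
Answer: -1615/3 ≈ -538.33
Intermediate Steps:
J(C, f) = C + 2*f
w(m) = -5/2 (w(m) = -7/4 + (¼)*(-3) = -7/4 - ¾ = -5/2)
s(u, V) = u/(-6 + 2*V) (s(u, V) = u/(-1*6 + 2*V) = u/(-6 + 2*V))
12*(s(w(5), -6) - 1*45) = 12*((½)*(-5/2)/(-3 - 6) - 1*45) = 12*((½)*(-5/2)/(-9) - 45) = 12*((½)*(-5/2)*(-⅑) - 45) = 12*(5/36 - 45) = 12*(-1615/36) = -1615/3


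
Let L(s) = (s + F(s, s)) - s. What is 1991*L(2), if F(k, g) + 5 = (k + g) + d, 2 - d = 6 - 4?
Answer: -1991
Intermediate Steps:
d = 0 (d = 2 - (6 - 4) = 2 - 1*2 = 2 - 2 = 0)
F(k, g) = -5 + g + k (F(k, g) = -5 + ((k + g) + 0) = -5 + ((g + k) + 0) = -5 + (g + k) = -5 + g + k)
L(s) = -5 + 2*s (L(s) = (s + (-5 + s + s)) - s = (s + (-5 + 2*s)) - s = (-5 + 3*s) - s = -5 + 2*s)
1991*L(2) = 1991*(-5 + 2*2) = 1991*(-5 + 4) = 1991*(-1) = -1991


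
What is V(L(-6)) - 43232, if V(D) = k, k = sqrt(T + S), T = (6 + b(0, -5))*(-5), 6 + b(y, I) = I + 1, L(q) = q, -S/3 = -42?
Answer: -43232 + sqrt(146) ≈ -43220.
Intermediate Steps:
S = 126 (S = -3*(-42) = 126)
b(y, I) = -5 + I (b(y, I) = -6 + (I + 1) = -6 + (1 + I) = -5 + I)
T = 20 (T = (6 + (-5 - 5))*(-5) = (6 - 10)*(-5) = -4*(-5) = 20)
k = sqrt(146) (k = sqrt(20 + 126) = sqrt(146) ≈ 12.083)
V(D) = sqrt(146)
V(L(-6)) - 43232 = sqrt(146) - 43232 = -43232 + sqrt(146)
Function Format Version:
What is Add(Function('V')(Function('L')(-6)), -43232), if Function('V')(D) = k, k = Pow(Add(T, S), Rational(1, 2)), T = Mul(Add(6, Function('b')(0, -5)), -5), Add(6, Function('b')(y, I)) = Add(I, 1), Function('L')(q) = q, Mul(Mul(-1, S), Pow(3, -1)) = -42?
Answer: Add(-43232, Pow(146, Rational(1, 2))) ≈ -43220.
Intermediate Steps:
S = 126 (S = Mul(-3, -42) = 126)
Function('b')(y, I) = Add(-5, I) (Function('b')(y, I) = Add(-6, Add(I, 1)) = Add(-6, Add(1, I)) = Add(-5, I))
T = 20 (T = Mul(Add(6, Add(-5, -5)), -5) = Mul(Add(6, -10), -5) = Mul(-4, -5) = 20)
k = Pow(146, Rational(1, 2)) (k = Pow(Add(20, 126), Rational(1, 2)) = Pow(146, Rational(1, 2)) ≈ 12.083)
Function('V')(D) = Pow(146, Rational(1, 2))
Add(Function('V')(Function('L')(-6)), -43232) = Add(Pow(146, Rational(1, 2)), -43232) = Add(-43232, Pow(146, Rational(1, 2)))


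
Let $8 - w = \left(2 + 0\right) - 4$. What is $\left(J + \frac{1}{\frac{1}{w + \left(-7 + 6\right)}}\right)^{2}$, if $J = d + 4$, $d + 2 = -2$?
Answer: $81$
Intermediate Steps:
$w = 10$ ($w = 8 - \left(\left(2 + 0\right) - 4\right) = 8 - \left(2 - 4\right) = 8 - -2 = 8 + 2 = 10$)
$d = -4$ ($d = -2 - 2 = -4$)
$J = 0$ ($J = -4 + 4 = 0$)
$\left(J + \frac{1}{\frac{1}{w + \left(-7 + 6\right)}}\right)^{2} = \left(0 + \frac{1}{\frac{1}{10 + \left(-7 + 6\right)}}\right)^{2} = \left(0 + \frac{1}{\frac{1}{10 - 1}}\right)^{2} = \left(0 + \frac{1}{\frac{1}{9}}\right)^{2} = \left(0 + 9\right)^{2} = 9^{2} = 81$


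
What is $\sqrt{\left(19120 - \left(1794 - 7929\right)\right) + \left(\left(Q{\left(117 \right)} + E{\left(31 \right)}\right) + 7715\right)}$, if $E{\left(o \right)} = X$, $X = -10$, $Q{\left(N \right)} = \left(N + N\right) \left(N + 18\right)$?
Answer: $5 \sqrt{2582} \approx 254.07$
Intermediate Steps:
$Q{\left(N \right)} = 2 N \left(18 + N\right)$
$E{\left(o \right)} = -10$
$\sqrt{\left(19120 - \left(1794 - 7929\right)\right) + \left(\left(Q{\left(117 \right)} + E{\left(31 \right)}\right) + 7715\right)} = \sqrt{\left(19120 - \left(1794 - 7929\right)\right) - \left(-7705 - 234 \left(18 + 117\right)\right)} = \sqrt{\left(19120 - \left(1794 - 7929\right)\right) + \left(\left(2 \cdot 117 \cdot 135 - 10\right) + 7715\right)} = \sqrt{\left(19120 - -6135\right) + \left(\left(31590 - 10\right) + 7715\right)} = \sqrt{\left(19120 + 6135\right) + \left(31580 + 7715\right)} = \sqrt{25255 + 39295} = \sqrt{64550} = 5 \sqrt{2582}$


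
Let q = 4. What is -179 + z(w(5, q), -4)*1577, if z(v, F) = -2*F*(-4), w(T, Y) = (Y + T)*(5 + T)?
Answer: -50643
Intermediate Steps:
w(T, Y) = (5 + T)*(T + Y) (w(T, Y) = (T + Y)*(5 + T) = (5 + T)*(T + Y))
z(v, F) = 8*F
-179 + z(w(5, q), -4)*1577 = -179 + (8*(-4))*1577 = -179 - 32*1577 = -179 - 50464 = -50643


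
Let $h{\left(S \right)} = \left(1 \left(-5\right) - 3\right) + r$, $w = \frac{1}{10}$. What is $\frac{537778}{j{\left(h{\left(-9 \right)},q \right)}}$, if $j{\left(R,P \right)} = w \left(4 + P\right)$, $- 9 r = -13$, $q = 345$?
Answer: $\frac{5377780}{349} \approx 15409.0$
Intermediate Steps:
$w = \frac{1}{10} \approx 0.1$
$r = \frac{13}{9}$ ($r = \left(- \frac{1}{9}\right) \left(-13\right) = \frac{13}{9} \approx 1.4444$)
$h{\left(S \right)} = - \frac{59}{9}$ ($h{\left(S \right)} = \left(1 \left(-5\right) - 3\right) + \frac{13}{9} = \left(-5 - 3\right) + \frac{13}{9} = -8 + \frac{13}{9} = - \frac{59}{9}$)
$j{\left(R,P \right)} = \frac{2}{5} + \frac{P}{10}$ ($j{\left(R,P \right)} = \frac{4 + P}{10} = \frac{2}{5} + \frac{P}{10}$)
$\frac{537778}{j{\left(h{\left(-9 \right)},q \right)}} = \frac{537778}{\frac{2}{5} + \frac{1}{10} \cdot 345} = \frac{537778}{\frac{2}{5} + \frac{69}{2}} = \frac{537778}{\frac{349}{10}} = 537778 \cdot \frac{10}{349} = \frac{5377780}{349}$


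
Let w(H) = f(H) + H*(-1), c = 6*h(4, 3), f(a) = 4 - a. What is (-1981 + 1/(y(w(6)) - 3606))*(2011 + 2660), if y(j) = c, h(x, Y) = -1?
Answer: -11140915761/1204 ≈ -9.2532e+6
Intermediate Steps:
c = -6 (c = 6*(-1) = -6)
w(H) = 4 - 2*H (w(H) = (4 - H) + H*(-1) = (4 - H) - H = 4 - 2*H)
y(j) = -6
(-1981 + 1/(y(w(6)) - 3606))*(2011 + 2660) = (-1981 + 1/(-6 - 3606))*(2011 + 2660) = (-1981 + 1/(-3612))*4671 = (-1981 - 1/3612)*4671 = -7155373/3612*4671 = -11140915761/1204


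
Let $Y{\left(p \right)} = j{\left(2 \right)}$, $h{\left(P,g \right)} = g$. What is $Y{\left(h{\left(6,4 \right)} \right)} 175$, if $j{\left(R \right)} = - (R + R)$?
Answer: $-700$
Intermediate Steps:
$j{\left(R \right)} = - 2 R$
$Y{\left(p \right)} = -4$ ($Y{\left(p \right)} = \left(-2\right) 2 = -4$)
$Y{\left(h{\left(6,4 \right)} \right)} 175 = \left(-4\right) 175 = -700$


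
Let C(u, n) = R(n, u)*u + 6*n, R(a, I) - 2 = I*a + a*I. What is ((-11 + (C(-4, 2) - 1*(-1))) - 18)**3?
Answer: 64000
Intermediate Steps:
R(a, I) = 2 + 2*I*a (R(a, I) = 2 + (I*a + a*I) = 2 + (I*a + I*a) = 2 + 2*I*a)
C(u, n) = 6*n + u*(2 + 2*n*u) (C(u, n) = (2 + 2*u*n)*u + 6*n = (2 + 2*n*u)*u + 6*n = u*(2 + 2*n*u) + 6*n = 6*n + u*(2 + 2*n*u))
((-11 + (C(-4, 2) - 1*(-1))) - 18)**3 = ((-11 + ((6*2 + 2*(-4)*(1 + 2*(-4))) - 1*(-1))) - 18)**3 = ((-11 + ((12 + 2*(-4)*(1 - 8)) + 1)) - 18)**3 = ((-11 + ((12 + 2*(-4)*(-7)) + 1)) - 18)**3 = ((-11 + ((12 + 56) + 1)) - 18)**3 = ((-11 + (68 + 1)) - 18)**3 = ((-11 + 69) - 18)**3 = (58 - 18)**3 = 40**3 = 64000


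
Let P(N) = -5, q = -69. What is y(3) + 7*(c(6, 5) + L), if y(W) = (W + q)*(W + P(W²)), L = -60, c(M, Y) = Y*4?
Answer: -148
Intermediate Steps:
c(M, Y) = 4*Y
y(W) = (-69 + W)*(-5 + W) (y(W) = (W - 69)*(W - 5) = (-69 + W)*(-5 + W))
y(3) + 7*(c(6, 5) + L) = (345 + 3² - 74*3) + 7*(4*5 - 60) = (345 + 9 - 222) + 7*(20 - 60) = 132 + 7*(-40) = 132 - 280 = -148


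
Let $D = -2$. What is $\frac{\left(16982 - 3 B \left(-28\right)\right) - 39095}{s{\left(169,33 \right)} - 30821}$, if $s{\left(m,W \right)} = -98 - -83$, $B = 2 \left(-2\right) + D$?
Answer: $\frac{22617}{30836} \approx 0.73346$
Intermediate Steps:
$B = -6$ ($B = 2 \left(-2\right) - 2 = -4 - 2 = -6$)
$s{\left(m,W \right)} = -15$ ($s{\left(m,W \right)} = -98 + 83 = -15$)
$\frac{\left(16982 - 3 B \left(-28\right)\right) - 39095}{s{\left(169,33 \right)} - 30821} = \frac{\left(16982 - 3 \left(-6\right) \left(-28\right)\right) - 39095}{-15 - 30821} = \frac{\left(16982 - \left(-18\right) \left(-28\right)\right) - 39095}{-30836} = \left(\left(16982 - 504\right) - 39095\right) \left(- \frac{1}{30836}\right) = \left(16478 - 39095\right) \left(- \frac{1}{30836}\right) = \left(-22617\right) \left(- \frac{1}{30836}\right) = \frac{22617}{30836}$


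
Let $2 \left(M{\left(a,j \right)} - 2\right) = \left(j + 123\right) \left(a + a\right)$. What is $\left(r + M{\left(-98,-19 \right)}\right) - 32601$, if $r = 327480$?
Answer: $284689$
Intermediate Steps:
$M{\left(a,j \right)} = 2 + a \left(123 + j\right)$ ($M{\left(a,j \right)} = 2 + \frac{\left(j + 123\right) \left(a + a\right)}{2} = 2 + \frac{\left(123 + j\right) 2 a}{2} = 2 + \frac{2 a \left(123 + j\right)}{2} = 2 + a \left(123 + j\right)$)
$\left(r + M{\left(-98,-19 \right)}\right) - 32601 = \left(327480 + \left(2 + 123 \left(-98\right) - -1862\right)\right) - 32601 = \left(327480 + \left(2 - 12054 + 1862\right)\right) - 32601 = \left(327480 - 10190\right) - 32601 = 317290 - 32601 = 284689$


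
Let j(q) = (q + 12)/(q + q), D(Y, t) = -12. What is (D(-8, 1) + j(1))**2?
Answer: 121/4 ≈ 30.250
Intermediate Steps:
j(q) = (12 + q)/(2*q) (j(q) = (12 + q)/((2*q)) = (12 + q)*(1/(2*q)) = (12 + q)/(2*q))
(D(-8, 1) + j(1))**2 = (-12 + (1/2)*(12 + 1)/1)**2 = (-12 + (1/2)*1*13)**2 = (-12 + 13/2)**2 = (-11/2)**2 = 121/4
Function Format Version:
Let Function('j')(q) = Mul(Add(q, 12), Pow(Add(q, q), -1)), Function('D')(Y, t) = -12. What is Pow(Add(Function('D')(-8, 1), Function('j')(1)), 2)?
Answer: Rational(121, 4) ≈ 30.250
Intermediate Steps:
Function('j')(q) = Mul(Rational(1, 2), Pow(q, -1), Add(12, q)) (Function('j')(q) = Mul(Add(12, q), Pow(Mul(2, q), -1)) = Mul(Add(12, q), Mul(Rational(1, 2), Pow(q, -1))) = Mul(Rational(1, 2), Pow(q, -1), Add(12, q)))
Pow(Add(Function('D')(-8, 1), Function('j')(1)), 2) = Pow(Add(-12, Mul(Rational(1, 2), Pow(1, -1), Add(12, 1))), 2) = Pow(Add(-12, Mul(Rational(1, 2), 1, 13)), 2) = Pow(Add(-12, Rational(13, 2)), 2) = Pow(Rational(-11, 2), 2) = Rational(121, 4)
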